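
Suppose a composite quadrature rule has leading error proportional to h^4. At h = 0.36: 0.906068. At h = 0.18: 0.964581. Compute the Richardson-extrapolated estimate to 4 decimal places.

The leading error scales as h^4; refining by a factor of 2 reduces it by 2^4 = 16.
Extrapolated value = (16·A(h/2) − A(h)) / (16 − 1)
= (16·0.964581 − 0.906068) / 15
= 14.527228 / 15 = 0.968482

0.9685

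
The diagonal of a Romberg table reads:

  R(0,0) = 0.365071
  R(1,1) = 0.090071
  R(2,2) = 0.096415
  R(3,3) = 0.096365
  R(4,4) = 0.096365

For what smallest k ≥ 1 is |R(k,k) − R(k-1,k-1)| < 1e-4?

k = 3

|R(1,1) − R(0,0)| = 0.275000 ≥ 1e-4
|R(2,2) − R(1,1)| = 0.006344 ≥ 1e-4
|R(3,3) − R(2,2)| = 0.000050 < 1e-4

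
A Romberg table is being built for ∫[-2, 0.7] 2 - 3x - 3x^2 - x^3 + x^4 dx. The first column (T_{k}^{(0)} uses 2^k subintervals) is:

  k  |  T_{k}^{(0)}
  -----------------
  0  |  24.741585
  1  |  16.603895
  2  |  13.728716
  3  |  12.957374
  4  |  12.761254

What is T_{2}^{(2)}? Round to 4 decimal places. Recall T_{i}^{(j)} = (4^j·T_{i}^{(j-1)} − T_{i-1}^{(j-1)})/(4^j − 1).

T_{1}^{(1)} = (4·16.603895 − 24.741585) / 3 = 13.891332
T_{2}^{(1)} = (4·13.728716 − 16.603895) / 3 = 12.770323
T_{2}^{(2)} = 12.770323 + (12.770323 − 13.891332)/15 = 12.695589

12.6956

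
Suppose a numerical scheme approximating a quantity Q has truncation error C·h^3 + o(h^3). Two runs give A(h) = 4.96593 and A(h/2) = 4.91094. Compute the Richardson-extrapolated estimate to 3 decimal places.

The leading error scales as h^3; refining by a factor of 2 reduces it by 2^3 = 8.
Extrapolated value = (8·A(h/2) − A(h)) / (8 − 1)
= (8·4.91094 − 4.96593) / 7
= 34.32159 / 7 = 4.90308

4.903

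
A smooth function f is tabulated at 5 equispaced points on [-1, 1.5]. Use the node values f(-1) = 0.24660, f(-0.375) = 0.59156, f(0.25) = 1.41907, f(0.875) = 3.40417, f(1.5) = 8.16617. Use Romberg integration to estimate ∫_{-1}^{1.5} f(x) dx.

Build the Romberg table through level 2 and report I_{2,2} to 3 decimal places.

I_{0,0} (trapezoid, 1 panel, h=2.5000): 10.51596
I_{1,0} (trapezoid, 2 panels, h=1.2500): 7.03182
I_{2,0} (trapezoid, 4 panels, h=0.6250): 6.01324
I_{1,1} = 7.03182 + (7.03182 − 10.51596)/3 = 5.87044
I_{2,1} = 6.01324 + (6.01324 − 7.03182)/3 = 5.67371
I_{2,2} = 5.67371 + (5.67371 − 5.87044)/15 = 5.66059

5.661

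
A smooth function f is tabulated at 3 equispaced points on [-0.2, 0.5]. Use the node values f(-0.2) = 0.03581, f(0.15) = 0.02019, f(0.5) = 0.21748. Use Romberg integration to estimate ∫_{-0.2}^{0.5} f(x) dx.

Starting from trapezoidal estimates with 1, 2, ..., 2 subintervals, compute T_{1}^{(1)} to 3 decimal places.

0.039

T_{0}^{(0)} (trapezoid, 1 panel, h=0.7000): 0.08865
T_{1}^{(0)} (trapezoid, 2 panels, h=0.3500): 0.05139
T_{1}^{(1)} = 0.05139 + (0.05139 − 0.08865)/3 = 0.03897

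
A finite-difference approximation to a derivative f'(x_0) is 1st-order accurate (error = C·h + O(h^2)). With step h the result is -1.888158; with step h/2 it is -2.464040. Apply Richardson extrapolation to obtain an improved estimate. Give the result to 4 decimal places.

-3.0399

Extrapolated value = (2·A(h/2) − A(h)) / (2 − 1)
= (2·(-2.464040) − (-1.888158)) / 1
= -3.039922 / 1 = -3.039922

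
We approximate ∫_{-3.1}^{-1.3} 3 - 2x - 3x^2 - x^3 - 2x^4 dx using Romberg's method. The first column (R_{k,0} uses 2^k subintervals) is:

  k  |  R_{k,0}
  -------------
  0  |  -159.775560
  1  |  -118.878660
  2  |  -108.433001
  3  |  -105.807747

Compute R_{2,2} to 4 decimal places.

Richardson extrapolation on the trapezoidal column (denominator 4−1=3):
R_{1,1} = -118.878660 + (-118.878660 − (-159.775560))/3 = -105.246360
R_{2,1} = -108.433001 + (-108.433001 − (-118.878660))/3 = -104.951115
R_{2,2} = (16·(-104.951115) − (-105.246360)) / 15 = -104.931432

-104.9314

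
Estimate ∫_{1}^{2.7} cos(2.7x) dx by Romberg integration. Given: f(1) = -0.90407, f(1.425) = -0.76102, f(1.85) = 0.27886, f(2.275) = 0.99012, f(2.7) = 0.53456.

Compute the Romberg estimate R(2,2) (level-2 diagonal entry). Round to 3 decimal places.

0.153

R(0,0) (trapezoid, 1 panel, h=1.7000): -0.31408
R(1,0) (trapezoid, 2 panels, h=0.8500): 0.07999
R(2,0) (trapezoid, 4 panels, h=0.4250): 0.13736
R(1,1) = 0.07999 + (0.07999 − (-0.31408))/3 = 0.21135
R(2,1) = 0.13736 + (0.13736 − 0.07999)/3 = 0.15648
R(2,2) = 0.15648 + (0.15648 − 0.21135)/15 = 0.15282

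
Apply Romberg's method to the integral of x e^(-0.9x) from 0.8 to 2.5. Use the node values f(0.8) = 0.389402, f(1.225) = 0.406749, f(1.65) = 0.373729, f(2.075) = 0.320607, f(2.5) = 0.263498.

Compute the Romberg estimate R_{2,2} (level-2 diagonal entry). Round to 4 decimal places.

0.6107

R_{0,0} (trapezoid, 1 panel, h=1.7000): 0.554965
R_{1,0} (trapezoid, 2 panels, h=0.8500): 0.595152
R_{2,0} (trapezoid, 4 panels, h=0.4250): 0.606702
R_{1,1} = 0.595152 + (0.595152 − 0.554965)/3 = 0.608548
R_{2,1} = 0.606702 + (0.606702 − 0.595152)/3 = 0.610552
R_{2,2} = 0.610552 + (0.610552 − 0.608548)/15 = 0.610686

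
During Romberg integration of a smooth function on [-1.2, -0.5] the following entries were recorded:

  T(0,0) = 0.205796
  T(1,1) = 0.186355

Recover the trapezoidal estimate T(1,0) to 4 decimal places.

0.1912

From T(1,1) = (4·T(1,0) − T(0,0))/3, solve for T(1,0):
4·T(1,0) = 3·0.186355 + 0.205796 = 0.764861
T(1,0) = 0.191215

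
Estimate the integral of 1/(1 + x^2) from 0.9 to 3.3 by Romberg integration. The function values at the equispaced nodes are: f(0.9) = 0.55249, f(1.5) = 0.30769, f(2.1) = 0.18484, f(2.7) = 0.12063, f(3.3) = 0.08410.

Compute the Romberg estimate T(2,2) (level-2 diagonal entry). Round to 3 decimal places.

0.543

T(0,0) (trapezoid, 1 panel, h=2.4000): 0.76391
T(1,0) (trapezoid, 2 panels, h=1.2000): 0.60376
T(2,0) (trapezoid, 4 panels, h=0.6000): 0.55887
T(1,1) = 0.60376 + (0.60376 − 0.76391)/3 = 0.55038
T(2,1) = 0.55887 + (0.55887 − 0.60376)/3 = 0.54391
T(2,2) = 0.54391 + (0.54391 − 0.55038)/15 = 0.54348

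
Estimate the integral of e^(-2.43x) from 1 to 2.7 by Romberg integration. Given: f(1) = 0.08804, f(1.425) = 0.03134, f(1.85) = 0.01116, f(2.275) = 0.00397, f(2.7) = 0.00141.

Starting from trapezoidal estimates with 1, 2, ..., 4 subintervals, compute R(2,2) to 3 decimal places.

0.036

R(0,0) (trapezoid, 1 panel, h=1.7000): 0.07603
R(1,0) (trapezoid, 2 panels, h=0.8500): 0.04750
R(2,0) (trapezoid, 4 panels, h=0.4250): 0.03876
R(1,1) = 0.04750 + (0.04750 − 0.07603)/3 = 0.03799
R(2,1) = 0.03876 + (0.03876 − 0.04750)/3 = 0.03585
R(2,2) = 0.03585 + (0.03585 − 0.03799)/15 = 0.03571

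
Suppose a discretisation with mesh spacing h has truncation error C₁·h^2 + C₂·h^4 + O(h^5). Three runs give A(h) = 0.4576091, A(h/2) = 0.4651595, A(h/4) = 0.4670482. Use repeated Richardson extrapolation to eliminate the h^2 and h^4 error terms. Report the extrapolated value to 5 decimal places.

First eliminate the h^2 term (factor 2^2 = 4):
  B₁ = (4·0.4651595 − 0.4576091)/3 = 0.4676763
  B₂ = (4·0.4670482 − 0.4651595)/3 = 0.4676778
Then eliminate the h^4 term (factor 2^4 = 16):
  (16·0.4676778 − 0.4676763)/15 = 0.4676779

0.46768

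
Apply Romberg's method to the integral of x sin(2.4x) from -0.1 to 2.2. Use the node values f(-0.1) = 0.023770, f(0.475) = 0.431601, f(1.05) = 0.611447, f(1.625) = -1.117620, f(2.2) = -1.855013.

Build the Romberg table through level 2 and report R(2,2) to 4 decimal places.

R(0,0) (trapezoid, 1 panel, h=2.3000): -2.105929
R(1,0) (trapezoid, 2 panels, h=1.1500): -0.349801
R(2,0) (trapezoid, 4 panels, h=0.5750): -0.569361
R(1,1) = -0.349801 + (-0.349801 − (-2.105929))/3 = 0.235575
R(2,1) = -0.569361 + (-0.569361 − (-0.349801))/3 = -0.642548
R(2,2) = -0.642548 + (-0.642548 − 0.235575)/15 = -0.701090

-0.7011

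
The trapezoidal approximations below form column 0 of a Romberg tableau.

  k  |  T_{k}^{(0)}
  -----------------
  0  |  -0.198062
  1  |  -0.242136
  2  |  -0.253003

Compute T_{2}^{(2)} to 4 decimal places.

-0.2566

Richardson extrapolation on the trapezoidal column (denominator 4−1=3):
T_{1}^{(1)} = -0.242136 + (-0.242136 − (-0.198062))/3 = -0.256827
T_{2}^{(1)} = (4·(-0.253003) − (-0.242136)) / 3 = -0.256625
T_{2}^{(2)} = -0.256625 + (-0.256625 − (-0.256827))/15 = -0.256612
(Column j=1 coincides with Simpson's rule on the same nodes.)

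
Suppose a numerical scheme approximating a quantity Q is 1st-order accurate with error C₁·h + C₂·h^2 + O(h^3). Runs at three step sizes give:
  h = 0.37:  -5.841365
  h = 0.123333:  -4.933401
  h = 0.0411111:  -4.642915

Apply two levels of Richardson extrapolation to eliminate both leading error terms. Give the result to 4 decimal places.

First eliminate the h term (factor 3^1 = 3):
  B₁ = (3·(-4.933401) − (-5.841365))/2 = -4.479419
  B₂ = (3·(-4.642915) − (-4.933401))/2 = -4.497672
Then eliminate the h^2 term (factor 3^2 = 9):
  (9·(-4.497672) − (-4.479419))/8 = -4.499954

-4.5000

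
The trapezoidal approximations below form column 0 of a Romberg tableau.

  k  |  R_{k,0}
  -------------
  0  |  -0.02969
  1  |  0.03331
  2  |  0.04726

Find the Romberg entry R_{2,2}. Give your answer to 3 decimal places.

Richardson extrapolation on the trapezoidal column (denominator 4−1=3):
R_{1,1} = 0.03331 + (0.03331 − (-0.02969))/3 = 0.05431
R_{2,1} = 0.04726 + (0.04726 − 0.03331)/3 = 0.05191
R_{2,2} = 0.05191 + (0.05191 − 0.05431)/15 = 0.05175

0.052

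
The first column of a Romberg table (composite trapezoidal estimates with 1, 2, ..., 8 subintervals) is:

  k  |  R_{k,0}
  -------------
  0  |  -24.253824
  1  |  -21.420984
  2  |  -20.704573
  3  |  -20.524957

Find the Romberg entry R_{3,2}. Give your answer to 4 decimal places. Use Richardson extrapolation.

-20.4650

Richardson extrapolation on the trapezoidal column (denominator 4−1=3):
R_{2,1} = -20.704573 + (-20.704573 − (-21.420984))/3 = -20.465769
R_{3,1} = (4·(-20.524957) − (-20.704573)) / 3 = -20.465085
R_{3,2} = (16·(-20.465085) − (-20.465769)) / 15 = -20.465039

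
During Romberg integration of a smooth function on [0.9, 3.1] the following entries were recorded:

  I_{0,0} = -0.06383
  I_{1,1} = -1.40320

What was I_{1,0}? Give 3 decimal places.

From I_{1,1} = (4·I_{1,0} − I_{0,0})/3, solve for I_{1,0}:
4·I_{1,0} = 3·(-1.40320) + (-0.06383) = -4.27343
I_{1,0} = -1.06836

-1.068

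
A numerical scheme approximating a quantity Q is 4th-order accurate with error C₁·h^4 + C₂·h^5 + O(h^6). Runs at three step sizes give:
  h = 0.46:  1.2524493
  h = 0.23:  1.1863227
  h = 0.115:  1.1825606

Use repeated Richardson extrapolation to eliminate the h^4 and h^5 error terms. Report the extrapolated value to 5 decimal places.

First eliminate the h^4 term (factor 2^4 = 16):
  B₁ = (16·1.1863227 − 1.2524493)/15 = 1.1819143
  B₂ = (16·1.1825606 − 1.1863227)/15 = 1.1823098
Then eliminate the h^5 term (factor 2^5 = 32):
  (32·1.1823098 − 1.1819143)/31 = 1.1823226

1.18232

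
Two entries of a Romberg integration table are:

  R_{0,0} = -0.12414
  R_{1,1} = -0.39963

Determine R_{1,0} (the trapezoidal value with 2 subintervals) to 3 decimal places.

-0.331

From R_{1,1} = (4·R_{1,0} − R_{0,0})/3, solve for R_{1,0}:
4·R_{1,0} = 3·(-0.39963) + (-0.12414) = -1.32303
R_{1,0} = -0.33076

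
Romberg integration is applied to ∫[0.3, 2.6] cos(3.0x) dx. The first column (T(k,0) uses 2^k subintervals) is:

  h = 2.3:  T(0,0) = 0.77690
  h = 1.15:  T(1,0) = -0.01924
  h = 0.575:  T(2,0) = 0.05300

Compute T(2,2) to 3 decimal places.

Richardson extrapolation on the trapezoidal column (denominator 4−1=3):
T(1,1) = -0.01924 + (-0.01924 − 0.77690)/3 = -0.28462
T(2,1) = 0.05300 + (0.05300 − (-0.01924))/3 = 0.07708
T(2,2) = (16·0.07708 − (-0.28462)) / 15 = 0.10119

0.101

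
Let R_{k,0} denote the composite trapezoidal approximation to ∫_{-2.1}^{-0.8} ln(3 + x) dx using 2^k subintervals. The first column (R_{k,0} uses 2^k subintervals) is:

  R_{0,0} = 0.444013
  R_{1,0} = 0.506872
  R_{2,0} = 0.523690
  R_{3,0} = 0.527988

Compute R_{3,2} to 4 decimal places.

R_{2,1} = 0.523690 + (0.523690 − 0.506872)/3 = 0.529296
R_{3,1} = 0.527988 + (0.527988 − 0.523690)/3 = 0.529421
R_{3,2} = (16·0.529421 − 0.529296) / 15 = 0.529429

0.5294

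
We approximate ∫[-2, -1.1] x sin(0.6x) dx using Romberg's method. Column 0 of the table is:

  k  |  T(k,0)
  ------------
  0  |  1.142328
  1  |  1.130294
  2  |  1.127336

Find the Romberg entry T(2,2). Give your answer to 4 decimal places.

T(1,1) = 1.130294 + (1.130294 − 1.142328)/3 = 1.126283
T(2,1) = (4·1.127336 − 1.130294) / 3 = 1.126350
T(2,2) = (16·1.126350 − 1.126283) / 15 = 1.126354

1.1264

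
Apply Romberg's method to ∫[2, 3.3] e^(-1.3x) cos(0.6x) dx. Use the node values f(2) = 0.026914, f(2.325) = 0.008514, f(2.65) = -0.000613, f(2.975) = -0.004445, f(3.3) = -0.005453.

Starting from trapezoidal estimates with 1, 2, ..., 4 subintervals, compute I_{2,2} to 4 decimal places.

0.0039

I_{0,0} (trapezoid, 1 panel, h=1.3000): 0.013950
I_{1,0} (trapezoid, 2 panels, h=0.6500): 0.006576
I_{2,0} (trapezoid, 4 panels, h=0.3250): 0.004611
I_{1,1} = 0.006576 + (0.006576 − 0.013950)/3 = 0.004118
I_{2,1} = 0.004611 + (0.004611 − 0.006576)/3 = 0.003956
I_{2,2} = 0.003956 + (0.003956 − 0.004118)/15 = 0.003945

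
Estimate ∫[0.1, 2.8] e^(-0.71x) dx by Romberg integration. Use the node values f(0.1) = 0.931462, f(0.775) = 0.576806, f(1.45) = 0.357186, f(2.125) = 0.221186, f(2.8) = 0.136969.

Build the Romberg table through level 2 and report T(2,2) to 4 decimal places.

1.1190

T(0,0) (trapezoid, 1 panel, h=2.7000): 1.442382
T(1,0) (trapezoid, 2 panels, h=1.3500): 1.203392
T(2,0) (trapezoid, 4 panels, h=0.6750): 1.140341
T(1,1) = 1.203392 + (1.203392 − 1.442382)/3 = 1.123729
T(2,1) = 1.140341 + (1.140341 − 1.203392)/3 = 1.119324
T(2,2) = 1.119324 + (1.119324 − 1.123729)/15 = 1.119030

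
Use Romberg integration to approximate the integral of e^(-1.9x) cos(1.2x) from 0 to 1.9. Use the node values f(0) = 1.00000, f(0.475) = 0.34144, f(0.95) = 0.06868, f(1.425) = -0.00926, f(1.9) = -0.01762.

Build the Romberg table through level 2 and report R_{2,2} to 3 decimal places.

R_{0,0} (trapezoid, 1 panel, h=1.9000): 0.93326
R_{1,0} (trapezoid, 2 panels, h=0.9500): 0.53188
R_{2,0} (trapezoid, 4 panels, h=0.4750): 0.42372
R_{1,1} = 0.53188 + (0.53188 − 0.93326)/3 = 0.39809
R_{2,1} = 0.42372 + (0.42372 − 0.53188)/3 = 0.38767
R_{2,2} = 0.38767 + (0.38767 − 0.39809)/15 = 0.38698

0.387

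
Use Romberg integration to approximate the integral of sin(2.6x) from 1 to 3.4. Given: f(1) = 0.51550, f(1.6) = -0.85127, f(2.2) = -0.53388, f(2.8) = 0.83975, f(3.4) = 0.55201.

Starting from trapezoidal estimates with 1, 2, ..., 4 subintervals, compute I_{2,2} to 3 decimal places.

I_{0,0} (trapezoid, 1 panel, h=2.4000): 1.28101
I_{1,0} (trapezoid, 2 panels, h=1.2000): -0.00015
I_{2,0} (trapezoid, 4 panels, h=0.6000): -0.00699
I_{1,1} = -0.00015 + (-0.00015 − 1.28101)/3 = -0.42720
I_{2,1} = -0.00699 + (-0.00699 − (-0.00015))/3 = -0.00927
I_{2,2} = -0.00927 + (-0.00927 − (-0.42720))/15 = 0.01859

0.019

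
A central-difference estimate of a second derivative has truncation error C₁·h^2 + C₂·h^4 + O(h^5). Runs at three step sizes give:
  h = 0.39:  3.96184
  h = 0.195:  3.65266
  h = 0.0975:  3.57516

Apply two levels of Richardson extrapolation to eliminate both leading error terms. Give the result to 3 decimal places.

3.549

First eliminate the h^2 term (factor 2^2 = 4):
  B₁ = (4·3.65266 − 3.96184)/3 = 3.54960
  B₂ = (4·3.57516 − 3.65266)/3 = 3.54933
Then eliminate the h^4 term (factor 2^4 = 16):
  (16·3.54933 − 3.54960)/15 = 3.54931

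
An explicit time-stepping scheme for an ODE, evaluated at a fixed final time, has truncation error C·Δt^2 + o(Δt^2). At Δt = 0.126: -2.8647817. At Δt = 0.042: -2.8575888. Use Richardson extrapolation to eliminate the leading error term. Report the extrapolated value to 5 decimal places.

-2.85669

Extrapolated value = (9·A(Δt/3) − A(Δt)) / (9 − 1)
= (9·(-2.8575888) − (-2.8647817)) / 8
= -22.8535175 / 8 = -2.8566897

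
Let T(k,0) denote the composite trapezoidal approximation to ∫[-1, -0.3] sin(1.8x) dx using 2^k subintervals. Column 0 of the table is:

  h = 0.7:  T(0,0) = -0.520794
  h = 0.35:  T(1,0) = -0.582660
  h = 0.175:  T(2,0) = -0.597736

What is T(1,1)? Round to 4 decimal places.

-0.6033

T(1,1) = (4·(-0.582660) − (-0.520794)) / 3 = -0.603282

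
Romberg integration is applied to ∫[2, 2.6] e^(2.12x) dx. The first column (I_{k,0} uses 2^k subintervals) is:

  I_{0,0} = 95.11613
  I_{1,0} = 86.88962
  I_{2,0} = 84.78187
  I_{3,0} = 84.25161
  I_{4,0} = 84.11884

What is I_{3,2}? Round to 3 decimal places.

Richardson extrapolation on the trapezoidal column (denominator 4−1=3):
I_{2,1} = 84.78187 + (84.78187 − 86.88962)/3 = 84.07929
I_{3,1} = 84.25161 + (84.25161 − 84.78187)/3 = 84.07486
I_{3,2} = (16·84.07486 − 84.07929) / 15 = 84.07456
(Column j=1 coincides with Simpson's rule on the same nodes.)

84.075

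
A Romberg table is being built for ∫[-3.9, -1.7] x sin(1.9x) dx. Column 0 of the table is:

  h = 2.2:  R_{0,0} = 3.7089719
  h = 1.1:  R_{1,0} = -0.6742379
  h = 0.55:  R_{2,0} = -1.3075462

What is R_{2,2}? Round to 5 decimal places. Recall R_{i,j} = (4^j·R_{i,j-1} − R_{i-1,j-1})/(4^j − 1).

R_{1,1} = -0.6742379 + (-0.6742379 − 3.7089719)/3 = -2.1353078
R_{2,1} = (4·(-1.3075462) − (-0.6742379)) / 3 = -1.5186490
R_{2,2} = (16·(-1.5186490) − (-2.1353078)) / 15 = -1.4775384

-1.47754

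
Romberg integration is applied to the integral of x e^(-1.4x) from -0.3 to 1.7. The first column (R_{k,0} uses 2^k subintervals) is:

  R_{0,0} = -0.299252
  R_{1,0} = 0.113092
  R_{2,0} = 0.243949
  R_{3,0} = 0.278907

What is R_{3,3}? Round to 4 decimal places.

Richardson extrapolation on the trapezoidal column (denominator 4−1=3):
R_{1,1} = (4·0.113092 − (-0.299252)) / 3 = 0.250540
R_{2,1} = (4·0.243949 − 0.113092) / 3 = 0.287568
R_{3,1} = (4·0.278907 − 0.243949) / 3 = 0.290560
R_{2,2} = (16·0.287568 − 0.250540) / 15 = 0.290037
R_{3,2} = (16·0.290560 − 0.287568) / 15 = 0.290759
R_{3,3} = 0.290759 + (0.290759 − 0.290037)/63 = 0.290770
(Column j=1 coincides with Simpson's rule on the same nodes.)

0.2908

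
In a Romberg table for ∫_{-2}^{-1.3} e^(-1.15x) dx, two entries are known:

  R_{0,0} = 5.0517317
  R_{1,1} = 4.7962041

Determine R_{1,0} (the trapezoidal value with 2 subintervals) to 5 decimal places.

From R_{1,1} = (4·R_{1,0} − R_{0,0})/3, solve for R_{1,0}:
4·R_{1,0} = 3·4.7962041 + 5.0517317 = 19.4403440
R_{1,0} = 4.8600860

4.86009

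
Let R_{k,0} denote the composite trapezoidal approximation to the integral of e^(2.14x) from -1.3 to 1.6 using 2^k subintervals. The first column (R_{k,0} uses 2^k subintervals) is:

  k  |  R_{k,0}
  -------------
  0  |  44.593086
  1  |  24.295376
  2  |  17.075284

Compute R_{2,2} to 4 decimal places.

14.4779

R_{1,1} = (4·24.295376 − 44.593086) / 3 = 17.529473
R_{2,1} = (4·17.075284 − 24.295376) / 3 = 14.668587
R_{2,2} = (16·14.668587 − 17.529473) / 15 = 14.477861
(Column j=1 coincides with Simpson's rule on the same nodes.)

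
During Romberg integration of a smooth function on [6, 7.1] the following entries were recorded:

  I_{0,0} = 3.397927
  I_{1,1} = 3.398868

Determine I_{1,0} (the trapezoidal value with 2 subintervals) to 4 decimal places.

From I_{1,1} = (4·I_{1,0} − I_{0,0})/3, solve for I_{1,0}:
4·I_{1,0} = 3·3.398868 + 3.397927 = 13.594531
I_{1,0} = 3.398633

3.3986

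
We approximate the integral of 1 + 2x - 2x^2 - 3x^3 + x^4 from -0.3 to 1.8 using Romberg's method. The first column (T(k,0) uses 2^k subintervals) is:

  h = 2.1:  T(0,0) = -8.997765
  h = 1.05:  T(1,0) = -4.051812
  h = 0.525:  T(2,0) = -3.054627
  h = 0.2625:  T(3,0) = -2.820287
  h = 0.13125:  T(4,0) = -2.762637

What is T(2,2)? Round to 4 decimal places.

Richardson extrapolation on the trapezoidal column (denominator 4−1=3):
T(1,1) = -4.051812 + (-4.051812 − (-8.997765))/3 = -2.403161
T(2,1) = -3.054627 + (-3.054627 − (-4.051812))/3 = -2.722232
T(2,2) = -2.722232 + (-2.722232 − (-2.403161))/15 = -2.743503
(Column j=1 coincides with Simpson's rule on the same nodes.)

-2.7435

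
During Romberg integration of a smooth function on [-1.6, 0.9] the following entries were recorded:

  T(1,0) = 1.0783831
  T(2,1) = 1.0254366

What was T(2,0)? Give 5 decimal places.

1.03867

From T(2,1) = (4·T(2,0) − T(1,0))/3, solve for T(2,0):
4·T(2,0) = 3·1.0254366 + 1.0783831 = 4.1546929
T(2,0) = 1.0386732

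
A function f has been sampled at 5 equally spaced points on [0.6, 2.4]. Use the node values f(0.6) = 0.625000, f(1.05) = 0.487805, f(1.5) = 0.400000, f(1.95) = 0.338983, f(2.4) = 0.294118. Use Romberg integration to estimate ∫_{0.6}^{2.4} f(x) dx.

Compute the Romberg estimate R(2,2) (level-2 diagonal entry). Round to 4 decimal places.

0.7538

R(0,0) (trapezoid, 1 panel, h=1.8000): 0.827206
R(1,0) (trapezoid, 2 panels, h=0.9000): 0.773603
R(2,0) (trapezoid, 4 panels, h=0.4500): 0.758856
R(1,1) = 0.773603 + (0.773603 − 0.827206)/3 = 0.755735
R(2,1) = 0.758856 + (0.758856 − 0.773603)/3 = 0.753940
R(2,2) = 0.753940 + (0.753940 − 0.755735)/15 = 0.753820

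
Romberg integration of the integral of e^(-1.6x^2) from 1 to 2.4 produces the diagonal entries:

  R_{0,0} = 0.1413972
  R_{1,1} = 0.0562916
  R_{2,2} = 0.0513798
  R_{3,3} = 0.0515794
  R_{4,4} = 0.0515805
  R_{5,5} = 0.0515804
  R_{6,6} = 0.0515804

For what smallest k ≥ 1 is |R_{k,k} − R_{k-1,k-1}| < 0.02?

k = 2

|R_{1,1} − R_{0,0}| = 0.0851056 ≥ 0.02
|R_{2,2} − R_{1,1}| = 0.0049118 < 0.02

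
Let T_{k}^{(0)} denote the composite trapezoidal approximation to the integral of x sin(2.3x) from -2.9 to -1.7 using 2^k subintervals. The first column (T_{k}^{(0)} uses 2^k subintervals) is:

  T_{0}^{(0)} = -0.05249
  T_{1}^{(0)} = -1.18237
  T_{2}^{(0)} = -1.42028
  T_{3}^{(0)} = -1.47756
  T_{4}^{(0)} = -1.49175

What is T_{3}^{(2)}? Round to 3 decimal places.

Richardson extrapolation on the trapezoidal column (denominator 4−1=3):
T_{2}^{(1)} = (4·(-1.42028) − (-1.18237)) / 3 = -1.49958
T_{3}^{(1)} = (4·(-1.47756) − (-1.42028)) / 3 = -1.49665
T_{3}^{(2)} = (16·(-1.49665) − (-1.49958)) / 15 = -1.49645

-1.496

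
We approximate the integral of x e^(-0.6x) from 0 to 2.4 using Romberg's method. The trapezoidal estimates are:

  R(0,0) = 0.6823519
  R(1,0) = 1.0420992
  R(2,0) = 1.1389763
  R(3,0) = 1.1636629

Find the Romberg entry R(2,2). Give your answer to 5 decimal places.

1.17189

Richardson extrapolation on the trapezoidal column (denominator 4−1=3):
R(1,1) = (4·1.0420992 − 0.6823519) / 3 = 1.1620150
R(2,1) = 1.1389763 + (1.1389763 − 1.0420992)/3 = 1.1712687
R(2,2) = (16·1.1712687 − 1.1620150) / 15 = 1.1718856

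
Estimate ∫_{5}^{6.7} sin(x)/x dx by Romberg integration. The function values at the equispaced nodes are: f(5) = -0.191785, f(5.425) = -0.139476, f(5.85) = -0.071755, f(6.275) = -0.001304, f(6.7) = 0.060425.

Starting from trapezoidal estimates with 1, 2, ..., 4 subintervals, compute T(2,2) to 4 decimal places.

-0.1187

T(0,0) (trapezoid, 1 panel, h=1.7000): -0.111656
T(1,0) (trapezoid, 2 panels, h=0.8500): -0.116820
T(2,0) (trapezoid, 4 panels, h=0.4250): -0.118241
T(1,1) = -0.116820 + (-0.116820 − (-0.111656))/3 = -0.118541
T(2,1) = -0.118241 + (-0.118241 − (-0.116820))/3 = -0.118715
T(2,2) = -0.118715 + (-0.118715 − (-0.118541))/15 = -0.118727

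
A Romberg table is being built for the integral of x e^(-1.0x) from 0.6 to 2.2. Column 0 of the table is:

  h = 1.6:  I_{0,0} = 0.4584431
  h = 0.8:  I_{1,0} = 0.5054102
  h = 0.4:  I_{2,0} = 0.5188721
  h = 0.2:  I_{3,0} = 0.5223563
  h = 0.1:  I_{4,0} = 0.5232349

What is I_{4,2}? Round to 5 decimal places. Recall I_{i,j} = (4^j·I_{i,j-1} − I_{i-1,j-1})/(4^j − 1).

0.52353

Richardson extrapolation on the trapezoidal column (denominator 4−1=3):
I_{3,1} = (4·0.5223563 − 0.5188721) / 3 = 0.5235177
I_{4,1} = (4·0.5232349 − 0.5223563) / 3 = 0.5235278
I_{4,2} = (16·0.5235278 − 0.5235177) / 15 = 0.5235285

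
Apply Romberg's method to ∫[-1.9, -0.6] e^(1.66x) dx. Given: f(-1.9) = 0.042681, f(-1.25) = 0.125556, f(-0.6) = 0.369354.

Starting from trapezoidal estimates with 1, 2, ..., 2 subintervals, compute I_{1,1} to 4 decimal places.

I_{0,0} (trapezoid, 1 panel, h=1.3000): 0.267823
I_{1,0} (trapezoid, 2 panels, h=0.6500): 0.215523
I_{1,1} = 0.215523 + (0.215523 − 0.267823)/3 = 0.198090

0.1981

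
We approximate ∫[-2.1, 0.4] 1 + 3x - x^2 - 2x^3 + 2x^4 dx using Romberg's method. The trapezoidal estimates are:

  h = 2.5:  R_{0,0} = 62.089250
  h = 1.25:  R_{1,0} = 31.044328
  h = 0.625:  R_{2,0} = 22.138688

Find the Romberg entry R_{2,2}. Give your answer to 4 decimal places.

19.0684

Richardson extrapolation on the trapezoidal column (denominator 4−1=3):
R_{1,1} = 31.044328 + (31.044328 − 62.089250)/3 = 20.696021
R_{2,1} = 22.138688 + (22.138688 − 31.044328)/3 = 19.170141
R_{2,2} = 19.170141 + (19.170141 − 20.696021)/15 = 19.068416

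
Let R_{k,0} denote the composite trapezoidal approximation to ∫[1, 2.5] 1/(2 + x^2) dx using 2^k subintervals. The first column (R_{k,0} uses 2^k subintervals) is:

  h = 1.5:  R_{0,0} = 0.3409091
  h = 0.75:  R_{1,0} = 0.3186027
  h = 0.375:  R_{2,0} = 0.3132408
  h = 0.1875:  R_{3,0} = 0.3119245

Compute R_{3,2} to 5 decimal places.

0.31149

Richardson extrapolation on the trapezoidal column (denominator 4−1=3):
R_{2,1} = 0.3132408 + (0.3132408 − 0.3186027)/3 = 0.3114535
R_{3,1} = 0.3119245 + (0.3119245 − 0.3132408)/3 = 0.3114857
R_{3,2} = (16·0.3114857 − 0.3114535) / 15 = 0.3114878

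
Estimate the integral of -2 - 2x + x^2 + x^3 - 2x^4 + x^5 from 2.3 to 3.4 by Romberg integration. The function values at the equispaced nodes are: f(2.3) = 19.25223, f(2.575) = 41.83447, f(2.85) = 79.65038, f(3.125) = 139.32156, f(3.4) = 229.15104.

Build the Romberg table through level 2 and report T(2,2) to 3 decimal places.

103.786

T(0,0) (trapezoid, 1 panel, h=1.1000): 136.62180
T(1,0) (trapezoid, 2 panels, h=0.5500): 112.11861
T(2,0) (trapezoid, 4 panels, h=0.2750): 105.87721
T(1,1) = 112.11861 + (112.11861 − 136.62180)/3 = 103.95088
T(2,1) = 105.87721 + (105.87721 − 112.11861)/3 = 103.79674
T(2,2) = 103.79674 + (103.79674 − 103.95088)/15 = 103.78646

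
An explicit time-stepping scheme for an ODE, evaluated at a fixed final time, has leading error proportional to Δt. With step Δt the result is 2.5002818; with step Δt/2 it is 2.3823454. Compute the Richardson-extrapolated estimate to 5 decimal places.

2.26441

The leading error scales as Δt; refining by a factor of 2 reduces it by 2^1 = 2.
Extrapolated value = (2·A(Δt/2) − A(Δt)) / (2 − 1)
= (2·2.3823454 − 2.5002818) / 1
= 2.2644090 / 1 = 2.2644090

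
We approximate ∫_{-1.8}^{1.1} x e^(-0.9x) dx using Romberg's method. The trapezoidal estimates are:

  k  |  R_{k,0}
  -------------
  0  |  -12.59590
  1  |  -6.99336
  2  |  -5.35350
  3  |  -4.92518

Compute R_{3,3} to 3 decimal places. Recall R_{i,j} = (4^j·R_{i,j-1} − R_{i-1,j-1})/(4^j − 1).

-4.781

Richardson extrapolation on the trapezoidal column (denominator 4−1=3):
R_{1,1} = (4·(-6.99336) − (-12.59590)) / 3 = -5.12585
R_{2,1} = (4·(-5.35350) − (-6.99336)) / 3 = -4.80688
R_{3,1} = (4·(-4.92518) − (-5.35350)) / 3 = -4.78241
R_{2,2} = -4.80688 + (-4.80688 − (-5.12585))/15 = -4.78562
R_{3,2} = (16·(-4.78241) − (-4.80688)) / 15 = -4.78078
R_{3,3} = (64·(-4.78078) − (-4.78562)) / 63 = -4.78070
(Column j=1 coincides with Simpson's rule on the same nodes.)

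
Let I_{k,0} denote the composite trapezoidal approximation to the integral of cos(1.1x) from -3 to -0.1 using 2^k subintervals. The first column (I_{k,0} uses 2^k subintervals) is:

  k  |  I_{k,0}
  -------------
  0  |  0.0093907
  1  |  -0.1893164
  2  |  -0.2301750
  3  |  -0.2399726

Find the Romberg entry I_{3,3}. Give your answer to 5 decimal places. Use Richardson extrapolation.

-0.24320

I_{1,1} = -0.1893164 + (-0.1893164 − 0.0093907)/3 = -0.2555521
I_{2,1} = -0.2301750 + (-0.2301750 − (-0.1893164))/3 = -0.2437945
I_{3,1} = -0.2399726 + (-0.2399726 − (-0.2301750))/3 = -0.2432385
I_{2,2} = (16·(-0.2437945) − (-0.2555521)) / 15 = -0.2430107
I_{3,2} = -0.2432385 + (-0.2432385 − (-0.2437945))/15 = -0.2432014
I_{3,3} = -0.2432014 + (-0.2432014 − (-0.2430107))/63 = -0.2432044
(Column j=1 coincides with Simpson's rule on the same nodes.)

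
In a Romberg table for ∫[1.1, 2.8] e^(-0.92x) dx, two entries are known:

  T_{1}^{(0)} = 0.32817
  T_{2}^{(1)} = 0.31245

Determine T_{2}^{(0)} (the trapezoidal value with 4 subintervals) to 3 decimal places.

From T_{2}^{(1)} = (4·T_{2}^{(0)} − T_{1}^{(0)})/3, solve for T_{2}^{(0)}:
4·T_{2}^{(0)} = 3·0.31245 + 0.32817 = 1.26552
T_{2}^{(0)} = 0.31638

0.316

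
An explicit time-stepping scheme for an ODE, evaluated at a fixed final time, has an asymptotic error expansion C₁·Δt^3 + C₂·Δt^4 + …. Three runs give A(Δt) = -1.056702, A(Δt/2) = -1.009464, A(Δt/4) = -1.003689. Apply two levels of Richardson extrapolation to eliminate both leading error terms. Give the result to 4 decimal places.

First eliminate the Δt^3 term (factor 2^3 = 8):
  B₁ = (8·(-1.009464) − (-1.056702))/7 = -1.002716
  B₂ = (8·(-1.003689) − (-1.009464))/7 = -1.002864
Then eliminate the Δt^4 term (factor 2^4 = 16):
  (16·(-1.002864) − (-1.002716))/15 = -1.002874

-1.0029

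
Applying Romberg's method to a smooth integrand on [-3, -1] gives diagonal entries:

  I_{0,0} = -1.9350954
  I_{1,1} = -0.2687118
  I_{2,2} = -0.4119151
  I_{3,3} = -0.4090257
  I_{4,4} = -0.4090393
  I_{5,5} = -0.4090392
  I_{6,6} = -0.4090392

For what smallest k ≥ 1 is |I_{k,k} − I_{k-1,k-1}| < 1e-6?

k = 5

|I_{1,1} − I_{0,0}| = 1.6663836 ≥ 1e-6
|I_{2,2} − I_{1,1}| = 0.1432033 ≥ 1e-6
|I_{3,3} − I_{2,2}| = 0.0028894 ≥ 1e-6
|I_{4,4} − I_{3,3}| = 0.0000136 ≥ 1e-6
|I_{5,5} − I_{4,4}| = 0.0000001 < 1e-6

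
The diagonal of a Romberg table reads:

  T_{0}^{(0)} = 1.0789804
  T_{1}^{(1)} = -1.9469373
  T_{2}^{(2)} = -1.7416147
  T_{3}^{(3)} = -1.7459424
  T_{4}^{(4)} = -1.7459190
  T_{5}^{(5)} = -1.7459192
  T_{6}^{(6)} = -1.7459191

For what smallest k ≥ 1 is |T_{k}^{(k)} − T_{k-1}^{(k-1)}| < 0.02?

|T_{1}^{(1)} − T_{0}^{(0)}| = 3.0259177 ≥ 0.02
|T_{2}^{(2)} − T_{1}^{(1)}| = 0.2053226 ≥ 0.02
|T_{3}^{(3)} − T_{2}^{(2)}| = 0.0043277 < 0.02

k = 3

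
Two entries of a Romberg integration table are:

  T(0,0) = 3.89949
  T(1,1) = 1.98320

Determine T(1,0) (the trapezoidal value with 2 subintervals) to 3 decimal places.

2.462

From T(1,1) = (4·T(1,0) − T(0,0))/3, solve for T(1,0):
4·T(1,0) = 3·1.98320 + 3.89949 = 9.84909
T(1,0) = 2.46227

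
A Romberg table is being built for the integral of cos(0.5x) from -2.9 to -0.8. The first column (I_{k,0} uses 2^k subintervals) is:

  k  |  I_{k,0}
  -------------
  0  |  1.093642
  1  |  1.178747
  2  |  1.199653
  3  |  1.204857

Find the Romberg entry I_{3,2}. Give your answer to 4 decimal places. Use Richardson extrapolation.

1.2066

Richardson extrapolation on the trapezoidal column (denominator 4−1=3):
I_{2,1} = 1.199653 + (1.199653 − 1.178747)/3 = 1.206622
I_{3,1} = (4·1.204857 − 1.199653) / 3 = 1.206592
I_{3,2} = 1.206592 + (1.206592 − 1.206622)/15 = 1.206590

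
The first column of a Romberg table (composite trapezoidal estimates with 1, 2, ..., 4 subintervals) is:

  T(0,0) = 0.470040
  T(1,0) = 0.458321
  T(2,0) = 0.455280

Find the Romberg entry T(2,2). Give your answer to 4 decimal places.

Richardson extrapolation on the trapezoidal column (denominator 4−1=3):
T(1,1) = (4·0.458321 − 0.470040) / 3 = 0.454415
T(2,1) = 0.455280 + (0.455280 − 0.458321)/3 = 0.454266
T(2,2) = 0.454266 + (0.454266 − 0.454415)/15 = 0.454256

0.4543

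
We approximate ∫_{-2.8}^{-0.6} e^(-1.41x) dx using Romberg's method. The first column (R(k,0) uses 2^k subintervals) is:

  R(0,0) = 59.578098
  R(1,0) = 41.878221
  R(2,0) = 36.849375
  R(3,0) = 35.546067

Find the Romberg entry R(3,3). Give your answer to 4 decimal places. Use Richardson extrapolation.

Richardson extrapolation on the trapezoidal column (denominator 4−1=3):
R(1,1) = 41.878221 + (41.878221 − 59.578098)/3 = 35.978262
R(2,1) = 36.849375 + (36.849375 − 41.878221)/3 = 35.173093
R(3,1) = 35.546067 + (35.546067 − 36.849375)/3 = 35.111631
R(2,2) = (16·35.173093 − 35.978262) / 15 = 35.119415
R(3,2) = 35.111631 + (35.111631 − 35.173093)/15 = 35.107534
R(3,3) = (64·35.107534 − 35.119415) / 63 = 35.107345

35.1073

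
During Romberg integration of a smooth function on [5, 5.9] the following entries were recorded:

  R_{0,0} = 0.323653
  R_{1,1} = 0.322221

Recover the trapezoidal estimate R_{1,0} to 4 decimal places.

From R_{1,1} = (4·R_{1,0} − R_{0,0})/3, solve for R_{1,0}:
4·R_{1,0} = 3·0.322221 + 0.323653 = 1.290316
R_{1,0} = 0.322579

0.3226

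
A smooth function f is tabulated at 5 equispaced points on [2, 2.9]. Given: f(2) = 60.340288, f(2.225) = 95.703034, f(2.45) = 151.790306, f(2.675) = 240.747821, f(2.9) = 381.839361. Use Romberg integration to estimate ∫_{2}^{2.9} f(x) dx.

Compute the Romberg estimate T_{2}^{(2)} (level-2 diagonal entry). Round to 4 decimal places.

T_{0}^{(0)} (trapezoid, 1 panel, h=0.9000): 198.980842
T_{1}^{(0)} (trapezoid, 2 panels, h=0.4500): 167.796059
T_{2}^{(0)} (trapezoid, 4 panels, h=0.2250): 159.599472
T_{1}^{(1)} = 167.796059 + (167.796059 − 198.980842)/3 = 157.401131
T_{2}^{(1)} = 159.599472 + (159.599472 − 167.796059)/3 = 156.867276
T_{2}^{(2)} = 156.867276 + (156.867276 − 157.401131)/15 = 156.831686

156.8317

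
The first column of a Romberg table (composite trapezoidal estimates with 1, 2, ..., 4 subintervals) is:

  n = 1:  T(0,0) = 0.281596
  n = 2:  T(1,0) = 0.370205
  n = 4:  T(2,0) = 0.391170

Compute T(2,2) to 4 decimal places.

0.3981

Richardson extrapolation on the trapezoidal column (denominator 4−1=3):
T(1,1) = 0.370205 + (0.370205 − 0.281596)/3 = 0.399741
T(2,1) = 0.391170 + (0.391170 − 0.370205)/3 = 0.398158
T(2,2) = (16·0.398158 − 0.399741) / 15 = 0.398052
(Column j=1 coincides with Simpson's rule on the same nodes.)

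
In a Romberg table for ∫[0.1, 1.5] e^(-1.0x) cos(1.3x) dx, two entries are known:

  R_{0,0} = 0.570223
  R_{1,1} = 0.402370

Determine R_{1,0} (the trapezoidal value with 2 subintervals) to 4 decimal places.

0.4443

From R_{1,1} = (4·R_{1,0} − R_{0,0})/3, solve for R_{1,0}:
4·R_{1,0} = 3·0.402370 + 0.570223 = 1.777333
R_{1,0} = 0.444333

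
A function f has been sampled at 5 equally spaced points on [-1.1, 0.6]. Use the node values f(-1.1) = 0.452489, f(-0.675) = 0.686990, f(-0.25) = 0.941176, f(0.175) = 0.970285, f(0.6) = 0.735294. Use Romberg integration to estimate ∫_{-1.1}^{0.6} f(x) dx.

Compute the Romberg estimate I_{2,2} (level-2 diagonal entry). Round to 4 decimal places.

1.3721

I_{0,0} (trapezoid, 1 panel, h=1.7000): 1.009616
I_{1,0} (trapezoid, 2 panels, h=0.8500): 1.304807
I_{2,0} (trapezoid, 4 panels, h=0.4250): 1.356746
I_{1,1} = 1.304807 + (1.304807 − 1.009616)/3 = 1.403204
I_{2,1} = 1.356746 + (1.356746 − 1.304807)/3 = 1.374059
I_{2,2} = 1.374059 + (1.374059 − 1.403204)/15 = 1.372116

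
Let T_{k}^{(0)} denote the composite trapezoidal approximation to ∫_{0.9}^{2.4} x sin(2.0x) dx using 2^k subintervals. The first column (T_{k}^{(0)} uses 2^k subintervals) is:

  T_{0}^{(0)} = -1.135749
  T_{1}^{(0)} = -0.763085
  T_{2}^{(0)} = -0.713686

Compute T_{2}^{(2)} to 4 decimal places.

Richardson extrapolation on the trapezoidal column (denominator 4−1=3):
T_{1}^{(1)} = (4·(-0.763085) − (-1.135749)) / 3 = -0.638864
T_{2}^{(1)} = (4·(-0.713686) − (-0.763085)) / 3 = -0.697220
T_{2}^{(2)} = (16·(-0.697220) − (-0.638864)) / 15 = -0.701110
(Column j=1 coincides with Simpson's rule on the same nodes.)

-0.7011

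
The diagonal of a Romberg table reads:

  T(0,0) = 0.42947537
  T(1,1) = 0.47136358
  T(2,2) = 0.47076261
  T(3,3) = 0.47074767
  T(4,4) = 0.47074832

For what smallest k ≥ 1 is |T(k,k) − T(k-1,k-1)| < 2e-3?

k = 2

|T(1,1) − T(0,0)| = 0.04188821 ≥ 2e-3
|T(2,2) − T(1,1)| = 0.00060097 < 2e-3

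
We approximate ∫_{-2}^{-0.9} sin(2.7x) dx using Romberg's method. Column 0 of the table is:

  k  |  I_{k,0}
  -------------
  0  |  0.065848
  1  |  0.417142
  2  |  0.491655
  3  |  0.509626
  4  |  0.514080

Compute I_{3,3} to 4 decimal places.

0.5156

Richardson extrapolation on the trapezoidal column (denominator 4−1=3):
I_{1,1} = 0.417142 + (0.417142 − 0.065848)/3 = 0.534240
I_{2,1} = (4·0.491655 − 0.417142) / 3 = 0.516493
I_{3,1} = 0.509626 + (0.509626 − 0.491655)/3 = 0.515616
I_{2,2} = (16·0.516493 − 0.534240) / 15 = 0.515310
I_{3,2} = 0.515616 + (0.515616 − 0.516493)/15 = 0.515558
I_{3,3} = (64·0.515558 − 0.515310) / 63 = 0.515562
(Column j=1 coincides with Simpson's rule on the same nodes.)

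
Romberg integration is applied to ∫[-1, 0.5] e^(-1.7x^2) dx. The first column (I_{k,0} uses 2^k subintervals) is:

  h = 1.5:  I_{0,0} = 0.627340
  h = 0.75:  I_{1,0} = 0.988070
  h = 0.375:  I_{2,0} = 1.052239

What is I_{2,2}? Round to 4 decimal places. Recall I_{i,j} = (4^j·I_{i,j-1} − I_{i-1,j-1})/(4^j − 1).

I_{1,1} = (4·0.988070 − 0.627340) / 3 = 1.108313
I_{2,1} = 1.052239 + (1.052239 − 0.988070)/3 = 1.073629
I_{2,2} = 1.073629 + (1.073629 − 1.108313)/15 = 1.071317
(Column j=1 coincides with Simpson's rule on the same nodes.)

1.0713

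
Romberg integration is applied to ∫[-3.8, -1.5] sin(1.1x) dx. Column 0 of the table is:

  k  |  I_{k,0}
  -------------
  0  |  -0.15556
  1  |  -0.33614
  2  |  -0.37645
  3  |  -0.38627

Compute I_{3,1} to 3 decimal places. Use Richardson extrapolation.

Richardson extrapolation on the trapezoidal column (denominator 4−1=3):
I_{3,1} = -0.38627 + (-0.38627 − (-0.37645))/3 = -0.38954

-0.390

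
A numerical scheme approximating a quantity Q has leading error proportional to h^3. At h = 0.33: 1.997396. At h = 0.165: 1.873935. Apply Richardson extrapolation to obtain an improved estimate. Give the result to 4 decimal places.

1.8563

Extrapolated value = (8·A(h/2) − A(h)) / (8 − 1)
= (8·1.873935 − 1.997396) / 7
= 12.994084 / 7 = 1.856298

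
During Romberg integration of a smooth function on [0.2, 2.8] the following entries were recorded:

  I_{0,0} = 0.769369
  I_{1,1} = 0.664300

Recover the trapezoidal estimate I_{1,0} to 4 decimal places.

0.6906

From I_{1,1} = (4·I_{1,0} − I_{0,0})/3, solve for I_{1,0}:
4·I_{1,0} = 3·0.664300 + 0.769369 = 2.762269
I_{1,0} = 0.690567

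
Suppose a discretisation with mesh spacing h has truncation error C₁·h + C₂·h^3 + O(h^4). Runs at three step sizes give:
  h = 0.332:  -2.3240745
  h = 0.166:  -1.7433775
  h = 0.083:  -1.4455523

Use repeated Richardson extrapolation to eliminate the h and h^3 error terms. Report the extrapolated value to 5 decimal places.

First eliminate the h term (factor 2^1 = 2):
  B₁ = (2·(-1.7433775) − (-2.3240745))/1 = -1.1626805
  B₂ = (2·(-1.4455523) − (-1.7433775))/1 = -1.1477271
Then eliminate the h^3 term (factor 2^3 = 8):
  (8·(-1.1477271) − (-1.1626805))/7 = -1.1455909

-1.14559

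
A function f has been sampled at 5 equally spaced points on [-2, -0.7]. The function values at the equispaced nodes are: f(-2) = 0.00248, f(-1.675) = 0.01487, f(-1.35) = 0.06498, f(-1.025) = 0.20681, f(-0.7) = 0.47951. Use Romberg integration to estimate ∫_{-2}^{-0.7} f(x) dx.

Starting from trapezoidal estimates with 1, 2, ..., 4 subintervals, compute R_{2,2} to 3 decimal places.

R_{0,0} (trapezoid, 1 panel, h=1.3000): 0.31329
R_{1,0} (trapezoid, 2 panels, h=0.6500): 0.19888
R_{2,0} (trapezoid, 4 panels, h=0.3250): 0.17149
R_{1,1} = 0.19888 + (0.19888 − 0.31329)/3 = 0.16074
R_{2,1} = 0.17149 + (0.17149 − 0.19888)/3 = 0.16236
R_{2,2} = 0.16236 + (0.16236 − 0.16074)/15 = 0.16247

0.162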